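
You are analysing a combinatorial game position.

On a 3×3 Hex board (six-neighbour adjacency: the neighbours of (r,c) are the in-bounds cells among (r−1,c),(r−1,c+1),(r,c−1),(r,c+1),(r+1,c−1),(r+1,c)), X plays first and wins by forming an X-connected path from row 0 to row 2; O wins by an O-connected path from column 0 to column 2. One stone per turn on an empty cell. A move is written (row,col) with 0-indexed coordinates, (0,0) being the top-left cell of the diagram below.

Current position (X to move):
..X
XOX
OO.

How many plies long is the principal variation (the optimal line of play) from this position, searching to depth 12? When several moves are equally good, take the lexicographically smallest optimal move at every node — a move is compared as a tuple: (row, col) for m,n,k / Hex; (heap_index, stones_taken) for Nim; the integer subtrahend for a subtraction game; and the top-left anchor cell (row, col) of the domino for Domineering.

PV length from [..X/XOX/OO.]: 1 ply

ply 1, X at ..X/XOX/OO. | (0,0)=-1→X.X/XOX/OO.; (0,1)=-1→.XX/XOX/OO.; (2,2)=+1→..X/XOX/OOX*
ply 2: ..X/XOX/OOX is terminal -1 (O); from ..X/XOX/OO. depth 12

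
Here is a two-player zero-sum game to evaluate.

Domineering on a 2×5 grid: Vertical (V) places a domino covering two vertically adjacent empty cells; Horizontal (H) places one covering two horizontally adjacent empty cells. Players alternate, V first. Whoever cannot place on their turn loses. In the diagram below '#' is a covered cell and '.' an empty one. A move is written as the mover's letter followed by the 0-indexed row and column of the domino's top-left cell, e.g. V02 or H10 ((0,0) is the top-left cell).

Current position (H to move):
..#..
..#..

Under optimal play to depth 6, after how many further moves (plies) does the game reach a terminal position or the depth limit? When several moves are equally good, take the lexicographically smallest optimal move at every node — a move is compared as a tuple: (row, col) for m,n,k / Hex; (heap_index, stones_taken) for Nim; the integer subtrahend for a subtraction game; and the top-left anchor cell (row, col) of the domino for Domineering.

p1 H@[..#../..#..]: H00[###../..#..]-1* H03[..###/..#..]-1 H10[..#../###..]-1 H13[..#../..###]-1
p2 V@[###../..#..]: V03[####./..##.]+1* V04[###.#/..#.#]+1
p3 H@[####./..##.]: H10[####./####.]-1*
p4 V@[####./####.]: V04[#####/#####]+1*
p5 H@[#####/#####] terminal -1; root [..#../..#..] d6

PV length from [..#../..#..]: 4 plies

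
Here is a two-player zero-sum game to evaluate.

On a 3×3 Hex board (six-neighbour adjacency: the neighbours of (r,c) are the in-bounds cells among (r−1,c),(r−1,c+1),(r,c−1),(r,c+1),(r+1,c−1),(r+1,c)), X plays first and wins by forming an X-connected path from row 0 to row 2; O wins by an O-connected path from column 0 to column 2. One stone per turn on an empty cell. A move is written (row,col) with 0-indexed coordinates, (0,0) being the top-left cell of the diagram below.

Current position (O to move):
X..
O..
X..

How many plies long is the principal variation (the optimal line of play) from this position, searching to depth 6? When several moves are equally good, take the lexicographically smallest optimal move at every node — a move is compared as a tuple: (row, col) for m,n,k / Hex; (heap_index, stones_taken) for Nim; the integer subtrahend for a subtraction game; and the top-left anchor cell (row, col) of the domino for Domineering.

PV length from [X../O../X..]: 3 plies

p1 O@[X../O../X..]: (0,1)[XO./O../X..]-1 (0,2)[X.O/O../X..]+1* (1,1)[X../OO./X..]+1 (1,2)[X../O.O/X..]-1 (2,1)[X../O../XO.]-1 (2,2)[X../O../X.O]-1
p2 X@[X.O/O../X..]: (0,1)[XXO/O../X..]-1* (1,1)[X.O/OX./X..]-1 (1,2)[X.O/O.X/X..]-1 (2,1)[X.O/O../XX.]-1 (2,2)[X.O/O../X.X]-1
p3 O@[XXO/O../X..]: (1,1)[XXO/OO./X..]+1* (1,2)[XXO/O.O/X..]-1 (2,1)[XXO/O../XO.]-1 (2,2)[XXO/O../X.O]-1
p4 X@[XXO/OO./X..] terminal -1; root [X../O../X..] d6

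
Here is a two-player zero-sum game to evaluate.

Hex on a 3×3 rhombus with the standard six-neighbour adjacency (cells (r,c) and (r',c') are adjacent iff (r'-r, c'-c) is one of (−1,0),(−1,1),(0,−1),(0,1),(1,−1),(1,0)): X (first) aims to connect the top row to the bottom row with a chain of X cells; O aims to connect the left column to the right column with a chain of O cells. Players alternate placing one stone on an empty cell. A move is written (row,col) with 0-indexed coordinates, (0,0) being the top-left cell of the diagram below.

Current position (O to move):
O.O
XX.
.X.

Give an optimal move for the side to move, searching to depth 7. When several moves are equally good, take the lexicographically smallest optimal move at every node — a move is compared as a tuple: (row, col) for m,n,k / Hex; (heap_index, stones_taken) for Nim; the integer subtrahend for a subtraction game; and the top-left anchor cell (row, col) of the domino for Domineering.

O's best at [O.O/XX./.X.]: (0,1)

[O.O/XX./.X.] O move#1: (0,1):+1/OOO/XX./.X.*, (1,2):-1/O.O/XXO/.X., (2,0):-1/O.O/XX./OX., (2,2):-1/O.O/XX./.XO
[OOO/XX./.X.] end (terminal -1, X#2); searched O.O/XX./.X. to 7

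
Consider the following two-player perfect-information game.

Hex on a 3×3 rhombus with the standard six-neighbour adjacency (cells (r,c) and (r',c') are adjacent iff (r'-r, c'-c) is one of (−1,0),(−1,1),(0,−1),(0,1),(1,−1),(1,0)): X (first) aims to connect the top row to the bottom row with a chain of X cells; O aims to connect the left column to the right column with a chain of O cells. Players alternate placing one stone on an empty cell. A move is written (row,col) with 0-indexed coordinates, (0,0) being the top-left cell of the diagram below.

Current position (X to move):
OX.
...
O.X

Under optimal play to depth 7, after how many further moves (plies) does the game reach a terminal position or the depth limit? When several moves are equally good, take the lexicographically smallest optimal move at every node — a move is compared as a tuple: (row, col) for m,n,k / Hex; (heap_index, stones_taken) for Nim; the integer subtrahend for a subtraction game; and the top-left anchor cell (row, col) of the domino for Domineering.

PV length from [OX./.../O.X]: 5 plies

ply 1, X at OX./.../O.X | (0,2)=-1→OXX/.../O.X; (1,0)=-1→OX./X../O.X; (1,1)=+1→OX./.X./O.X*; (1,2)=+1→OX./..X/O.X; (2,1)=-1→OX./.../OXX
ply 2, O at OX./.X./O.X | (0,2)=-1→OXO/.X./O.X*; (1,0)=-1→OX./OX./O.X; (1,2)=-1→OX./.XO/O.X; (2,1)=-1→OX./.X./OOX
ply 3, X at OXO/.X./O.X | (1,0)=+1→OXO/XX./O.X*; (1,2)=+1→OXO/.XX/O.X; (2,1)=+1→OXO/.X./OXX
ply 4, O at OXO/XX./O.X | (1,2)=-1→OXO/XXO/O.X*; (2,1)=-1→OXO/XX./OOX
ply 5, X at OXO/XXO/O.X | (2,1)=+1→OXO/XXO/OXX*
ply 6: OXO/XXO/OXX is terminal -1 (O); from OX./.../O.X depth 7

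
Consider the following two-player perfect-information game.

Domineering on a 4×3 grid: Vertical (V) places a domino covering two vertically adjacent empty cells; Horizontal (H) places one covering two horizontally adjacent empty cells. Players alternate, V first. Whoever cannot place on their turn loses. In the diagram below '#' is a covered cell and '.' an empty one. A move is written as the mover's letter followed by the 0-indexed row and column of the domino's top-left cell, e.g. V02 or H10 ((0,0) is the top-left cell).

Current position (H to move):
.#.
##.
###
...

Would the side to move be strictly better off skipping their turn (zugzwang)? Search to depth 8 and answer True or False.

zugzwang(.#./##./###/..., H) = True

p1 H@[.#./##./###/...]: H30[.#./##./###/##.]-1* H31[.#./##./###/.##]-1
p2 V@[.#./##./###/##.]: V02[.##/###/###/##.]+1*
p3 H@[.##/###/###/##.] terminal -1; root [.#./##./###/...] d8
pass branch (V moves first from the same position):
  | p1 V@[.#./##./###/...]: V02[.##/###/###/...]-1*
  | p2 H@[.##/###/###/...]: H30[.##/###/###/##.]+1* H31[.##/###/###/.##]+1
  | p3 V@[.##/###/###/##.] terminal -1; root [.#./##./###/...] d8
H moving scores -1; H passing scores +1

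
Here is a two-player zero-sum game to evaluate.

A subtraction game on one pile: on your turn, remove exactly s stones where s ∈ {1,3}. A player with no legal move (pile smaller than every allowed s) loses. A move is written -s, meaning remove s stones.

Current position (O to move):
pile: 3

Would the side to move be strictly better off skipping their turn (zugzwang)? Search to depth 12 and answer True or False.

p1 O@[3]: -1[2]+1* -3[0]+1
p2 X@[2]: -1[1]-1*
p3 O@[1]: -1[0]+1*
p4 X@[0] terminal -1; root [3] d12
pass branch (X moves first from the same position):
  | p1 X@[3]: -1[2]+1* -3[0]+1
  | p2 O@[2]: -1[1]-1*
  | p3 X@[1]: -1[0]+1*
  | p4 O@[0] terminal -1; root [3] d12
O moving scores +1; O passing scores -1

zugzwang(3, O) = False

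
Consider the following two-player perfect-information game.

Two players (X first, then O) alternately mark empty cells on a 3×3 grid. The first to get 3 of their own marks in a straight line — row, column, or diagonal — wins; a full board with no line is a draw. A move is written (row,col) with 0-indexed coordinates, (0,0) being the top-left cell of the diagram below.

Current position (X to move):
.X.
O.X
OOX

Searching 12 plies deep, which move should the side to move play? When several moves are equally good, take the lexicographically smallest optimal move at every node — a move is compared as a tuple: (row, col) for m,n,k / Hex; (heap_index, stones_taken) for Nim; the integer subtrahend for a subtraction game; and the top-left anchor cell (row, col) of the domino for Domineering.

p1 X@[.X./O.X/OOX]: (0,0)[XX./O.X/OOX]+1* (0,2)[.XX/O.X/OOX]+1 (1,1)[.X./OXX/OOX]-1
p2 O@[XX./O.X/OOX]: (0,2)[XXO/O.X/OOX]-1* (1,1)[XX./OOX/OOX]-1
p3 X@[XXO/O.X/OOX]: (1,1)[XXO/OXX/OOX]+1*
p4 O@[XXO/OXX/OOX] terminal -1; root [.X./O.X/OOX] d12

X's best at [.X./O.X/OOX]: (0,0)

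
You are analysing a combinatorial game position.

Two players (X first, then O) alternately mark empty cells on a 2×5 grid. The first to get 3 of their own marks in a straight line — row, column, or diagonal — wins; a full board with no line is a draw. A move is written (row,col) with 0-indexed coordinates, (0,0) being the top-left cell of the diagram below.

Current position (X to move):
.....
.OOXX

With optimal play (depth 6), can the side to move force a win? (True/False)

[...../.OOXX] X move#1: (0,0):-1/X..../.OOXX, (0,1):-1/.X.../.OOXX, (0,2):-1/..X../.OOXX, (0,3):-1/...X./.OOXX, (0,4):-1/....X/.OOXX, (1,0):+0/...../XOOXX*
[...../XOOXX] O move#2: (0,0):+0/O..../XOOXX*, (0,1):+0/.O.../XOOXX, (0,2):+0/..O../XOOXX, (0,3):+0/...O./XOOXX, (0,4):+0/....O/XOOXX
[O..../XOOXX] X move#3: (0,1):+0/OX.../XOOXX*, (0,2):+0/O.X../XOOXX, (0,3):+0/O..X./XOOXX, (0,4):+0/O...X/XOOXX
[OX.../XOOXX] O move#4: (0,2):+0/OXO../XOOXX*, (0,3):+0/OX.O./XOOXX, (0,4):+0/OX..O/XOOXX
[OXO../XOOXX] X move#5: (0,3):+0/OXOX./XOOXX*, (0,4):+0/OXO.X/XOOXX
[OXOX./XOOXX] O move#6: (0,4):+0/OXOXO/XOOXX*
[OXOXO/XOOXX] end (terminal +0, X#7); searched ...../.OOXX to 6

X winning at [...../.OOXX]: False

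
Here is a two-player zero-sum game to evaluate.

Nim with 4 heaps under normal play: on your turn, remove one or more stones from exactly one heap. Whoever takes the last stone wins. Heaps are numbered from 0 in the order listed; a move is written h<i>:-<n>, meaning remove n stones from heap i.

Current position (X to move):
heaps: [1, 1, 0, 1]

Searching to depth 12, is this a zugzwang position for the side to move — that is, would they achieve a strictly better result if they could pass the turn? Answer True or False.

ply 1, X at (1,1,0,1) | h0:-1=+1→(0,1,0,1)*; h1:-1=+1→(1,0,0,1); h3:-1=+1→(1,1,0,0)
ply 2, O at (0,1,0,1) | h1:-1=-1→(0,0,0,1)*; h3:-1=-1→(0,1,0,0)
ply 3, X at (0,0,0,1) | h3:-1=+1→(0,0,0,0)*
ply 4: (0,0,0,0) is terminal -1 (O); from (1,1,0,1) depth 12
pass branch (O moves first from the same position):
  | ply 1, O at (1,1,0,1) | h0:-1=+1→(0,1,0,1)*; h1:-1=+1→(1,0,0,1); h3:-1=+1→(1,1,0,0)
  | ply 2, X at (0,1,0,1) | h1:-1=-1→(0,0,0,1)*; h3:-1=-1→(0,1,0,0)
  | ply 3, O at (0,0,0,1) | h3:-1=+1→(0,0,0,0)*
  | ply 4: (0,0,0,0) is terminal -1 (X); from (1,1,0,1) depth 12
X moving scores +1; X passing scores -1

zugzwang((1,1,0,1), X) = False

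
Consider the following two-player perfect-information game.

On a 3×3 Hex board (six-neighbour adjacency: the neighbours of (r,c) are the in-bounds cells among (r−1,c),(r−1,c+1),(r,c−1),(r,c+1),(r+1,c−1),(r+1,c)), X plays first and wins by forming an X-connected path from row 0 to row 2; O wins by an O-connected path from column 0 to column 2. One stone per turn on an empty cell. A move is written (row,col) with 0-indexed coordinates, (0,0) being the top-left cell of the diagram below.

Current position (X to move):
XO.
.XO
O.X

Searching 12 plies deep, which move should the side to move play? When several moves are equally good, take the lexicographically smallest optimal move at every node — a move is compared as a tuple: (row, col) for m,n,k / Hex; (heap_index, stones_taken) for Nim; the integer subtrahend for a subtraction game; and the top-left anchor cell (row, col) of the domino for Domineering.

[XO./.XO/O.X] X move#1: (0,2):-1/XOX/.XO/O.X, (1,0):-1/XO./XXO/O.X, (2,1):+1/XO./.XO/OXX*
[XO./.XO/OXX] O move#2: (0,2):-1/XOO/.XO/OXX*, (1,0):-1/XO./OXO/OXX
[XOO/.XO/OXX] X move#3: (1,0):+1/XOO/XXO/OXX*
[XOO/XXO/OXX] end (terminal -1, O#4); searched XO./.XO/O.X to 12

X's best at [XO./.XO/O.X]: (2,1)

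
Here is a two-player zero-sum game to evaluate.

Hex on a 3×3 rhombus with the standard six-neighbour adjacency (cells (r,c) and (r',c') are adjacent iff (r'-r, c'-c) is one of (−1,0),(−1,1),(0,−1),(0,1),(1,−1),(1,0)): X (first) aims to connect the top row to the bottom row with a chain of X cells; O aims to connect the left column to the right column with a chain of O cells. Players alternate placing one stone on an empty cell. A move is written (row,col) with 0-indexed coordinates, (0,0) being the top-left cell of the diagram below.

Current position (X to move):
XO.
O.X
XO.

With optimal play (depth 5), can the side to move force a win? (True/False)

ply 1, X at XO./O.X/XO. | (0,2)=+1→XOX/O.X/XO.*; (1,1)=-1→XO./OXX/XO.; (2,2)=-1→XO./O.X/XOX
ply 2, O at XOX/O.X/XO. | (1,1)=-1→XOX/OOX/XO.*; (2,2)=-1→XOX/O.X/XOO
ply 3, X at XOX/OOX/XO. | (2,2)=+1→XOX/OOX/XOX*
ply 4: XOX/OOX/XOX is terminal -1 (O); from XO./O.X/XO. depth 5

X winning at [XO./O.X/XO.]: True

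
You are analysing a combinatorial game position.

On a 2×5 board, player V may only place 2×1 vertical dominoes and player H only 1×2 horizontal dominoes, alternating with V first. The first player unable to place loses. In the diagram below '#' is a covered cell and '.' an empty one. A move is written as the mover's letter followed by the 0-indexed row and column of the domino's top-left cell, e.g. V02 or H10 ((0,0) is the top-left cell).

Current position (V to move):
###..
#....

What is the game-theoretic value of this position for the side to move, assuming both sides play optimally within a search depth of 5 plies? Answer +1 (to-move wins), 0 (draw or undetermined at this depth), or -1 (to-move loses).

value(###../#...., V) = +1

[###../#....] V move#1: V03:+1/####./#..#.*, V04:-1/###.#/#...#
[####./#..#.] H move#2: H11:-1/####./####.*
[####./####.] V move#3: V04:+1/#####/#####*
[#####/#####] end (terminal -1, H#4); searched ###../#.... to 5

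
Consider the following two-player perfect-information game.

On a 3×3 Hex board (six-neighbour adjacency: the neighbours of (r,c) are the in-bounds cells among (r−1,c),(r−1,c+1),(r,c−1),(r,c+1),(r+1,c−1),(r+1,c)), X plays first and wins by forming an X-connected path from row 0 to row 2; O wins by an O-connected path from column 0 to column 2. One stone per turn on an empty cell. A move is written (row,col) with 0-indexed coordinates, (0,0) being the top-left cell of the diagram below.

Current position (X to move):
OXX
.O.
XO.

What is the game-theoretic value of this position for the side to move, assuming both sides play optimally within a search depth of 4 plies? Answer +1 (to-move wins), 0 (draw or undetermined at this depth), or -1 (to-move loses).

p1 X@[OXX/.O./XO.]: (1,0)[OXX/XO./XO.]+1* (1,2)[OXX/.OX/XO.]+1 (2,2)[OXX/.O./XOX]+1
p2 O@[OXX/XO./XO.] terminal -1; root [OXX/.O./XO.] d4

value(OXX/.O./XO., X) = +1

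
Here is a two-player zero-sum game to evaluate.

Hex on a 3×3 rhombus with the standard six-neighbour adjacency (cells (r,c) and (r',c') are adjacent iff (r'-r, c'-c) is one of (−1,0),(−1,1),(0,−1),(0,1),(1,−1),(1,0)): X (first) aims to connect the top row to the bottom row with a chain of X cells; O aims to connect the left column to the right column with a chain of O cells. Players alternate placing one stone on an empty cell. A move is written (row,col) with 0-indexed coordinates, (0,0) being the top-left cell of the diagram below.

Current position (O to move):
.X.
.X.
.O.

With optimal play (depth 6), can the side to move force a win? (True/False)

ply 1, O at .X./.X./.O. | (0,0)=-1→OX./.X./.O.; (0,2)=-1→.XO/.X./.O.; (1,0)=-1→.X./OX./.O.; (1,2)=-1→.X./.XO/.O.; (2,0)=+1→.X./.X./OO.*; (2,2)=-1→.X./.X./.OO
ply 2, X at .X./.X./OO. | (0,0)=-1→XX./.X./OO.*; (0,2)=-1→.XX/.X./OO.; (1,0)=-1→.X./XX./OO.; (1,2)=-1→.X./.XX/OO.; (2,2)=-1→.X./.X./OOX
ply 3, O at XX./.X./OO. | (0,2)=+1→XXO/.X./OO.*; (1,0)=+1→XX./OX./OO.; (1,2)=+1→XX./.XO/OO.; (2,2)=+1→XX./.X./OOO
ply 4, X at XXO/.X./OO. | (1,0)=-1→XXO/XX./OO.*; (1,2)=-1→XXO/.XX/OO.; (2,2)=-1→XXO/.X./OOX
ply 5, O at XXO/XX./OO. | (1,2)=+1→XXO/XXO/OO.*; (2,2)=+1→XXO/XX./OOO
ply 6: XXO/XXO/OO. is terminal -1 (X); from .X./.X./.O. depth 6

O winning at [.X./.X./.O.]: True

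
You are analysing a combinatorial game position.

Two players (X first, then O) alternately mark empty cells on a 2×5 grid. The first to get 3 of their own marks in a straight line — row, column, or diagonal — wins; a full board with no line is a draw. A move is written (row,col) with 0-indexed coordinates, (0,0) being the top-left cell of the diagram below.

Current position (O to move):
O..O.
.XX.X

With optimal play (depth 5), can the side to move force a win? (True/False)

O winning at [O..O./.XX.X]: False

ply 1, O at O..O./.XX.X | (0,1)=-1→OO.O./.XX.X*; (0,2)=-1→O.OO./.XX.X; (0,4)=-1→O..OO/.XX.X; (1,0)=-1→O..O./OXX.X; (1,3)=-1→O..O./.XXOX
ply 2, X at OO.O./.XX.X | (0,2)=+1→OOXO./.XX.X*; (0,4)=-1→OO.OX/.XX.X; (1,0)=+1→OO.O./XXX.X; (1,3)=+1→OO.O./.XXXX
ply 3, O at OOXO./.XX.X | (0,4)=-1→OOXOO/.XX.X*; (1,0)=-1→OOXO./OXX.X; (1,3)=-1→OOXO./.XXOX
ply 4, X at OOXOO/.XX.X | (1,0)=+1→OOXOO/XXX.X*; (1,3)=+1→OOXOO/.XXXX
ply 5: OOXOO/XXX.X is terminal -1 (O); from O..O./.XX.X depth 5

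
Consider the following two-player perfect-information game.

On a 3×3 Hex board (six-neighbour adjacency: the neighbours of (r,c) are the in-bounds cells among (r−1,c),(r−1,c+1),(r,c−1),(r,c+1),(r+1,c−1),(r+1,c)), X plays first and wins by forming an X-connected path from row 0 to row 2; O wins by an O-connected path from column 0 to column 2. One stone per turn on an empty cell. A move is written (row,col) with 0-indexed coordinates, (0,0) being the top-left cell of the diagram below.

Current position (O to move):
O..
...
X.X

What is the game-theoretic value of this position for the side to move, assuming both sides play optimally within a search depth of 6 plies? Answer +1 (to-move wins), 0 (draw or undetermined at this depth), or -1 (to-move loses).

value(O../.../X.X, O) = +1

p1 O@[O../.../X.X]: (0,1)[OO./.../X.X]-1 (0,2)[O.O/.../X.X]-1 (1,0)[O../O../X.X]-1 (1,1)[O../.O./X.X]+1* (1,2)[O../..O/X.X]-1 (2,1)[O../.../XOX]-1
p2 X@[O../.O./X.X]: (0,1)[OX./.O./X.X]-1* (0,2)[O.X/.O./X.X]-1 (1,0)[O../XO./X.X]-1 (1,2)[O../.OX/X.X]-1 (2,1)[O../.O./XXX]-1
p3 O@[OX./.O./X.X]: (0,2)[OXO/.O./X.X]-1 (1,0)[OX./OO./X.X]+1* (1,2)[OX./.OO/X.X]-1 (2,1)[OX./.O./XOX]-1
p4 X@[OX./OO./X.X]: (0,2)[OXX/OO./X.X]-1* (1,2)[OX./OOX/X.X]-1 (2,1)[OX./OO./XXX]-1
p5 O@[OXX/OO./X.X]: (1,2)[OXX/OOO/X.X]+1* (2,1)[OXX/OO./XOX]-1
p6 X@[OXX/OOO/X.X] terminal -1; root [O../.../X.X] d6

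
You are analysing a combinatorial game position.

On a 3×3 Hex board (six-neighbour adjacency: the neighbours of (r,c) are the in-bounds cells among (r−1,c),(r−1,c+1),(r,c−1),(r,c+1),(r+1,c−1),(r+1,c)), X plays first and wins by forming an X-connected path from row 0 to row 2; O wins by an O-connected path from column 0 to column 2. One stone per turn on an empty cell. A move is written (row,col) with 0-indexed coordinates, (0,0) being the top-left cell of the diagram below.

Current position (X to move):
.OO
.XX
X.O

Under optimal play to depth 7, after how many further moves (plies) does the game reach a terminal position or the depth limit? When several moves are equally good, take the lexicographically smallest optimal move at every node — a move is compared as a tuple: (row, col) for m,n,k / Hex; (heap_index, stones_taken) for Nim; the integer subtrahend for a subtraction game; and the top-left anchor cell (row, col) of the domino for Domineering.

PV length from [.OO/.XX/X.O]: 2 plies

p1 X@[.OO/.XX/X.O]: (0,0)[XOO/.XX/X.O]-1* (1,0)[.OO/XXX/X.O]-1 (2,1)[.OO/.XX/XXO]-1
p2 O@[XOO/.XX/X.O]: (1,0)[XOO/OXX/X.O]+1* (2,1)[XOO/.XX/XOO]-1
p3 X@[XOO/OXX/X.O] terminal -1; root [.OO/.XX/X.O] d7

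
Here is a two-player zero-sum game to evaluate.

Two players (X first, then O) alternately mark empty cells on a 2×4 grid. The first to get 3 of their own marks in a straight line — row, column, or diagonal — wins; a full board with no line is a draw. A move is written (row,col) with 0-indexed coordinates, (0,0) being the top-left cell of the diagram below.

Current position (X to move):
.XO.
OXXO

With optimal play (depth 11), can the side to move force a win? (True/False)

[.XO./OXXO] X move#1: (0,0):+0/XXO./OXXO*, (0,3):+0/.XOX/OXXO
[XXO./OXXO] O move#2: (0,3):+0/XXOO/OXXO*
[XXOO/OXXO] end (terminal +0, X#3); searched .XO./OXXO to 11

X winning at [.XO./OXXO]: False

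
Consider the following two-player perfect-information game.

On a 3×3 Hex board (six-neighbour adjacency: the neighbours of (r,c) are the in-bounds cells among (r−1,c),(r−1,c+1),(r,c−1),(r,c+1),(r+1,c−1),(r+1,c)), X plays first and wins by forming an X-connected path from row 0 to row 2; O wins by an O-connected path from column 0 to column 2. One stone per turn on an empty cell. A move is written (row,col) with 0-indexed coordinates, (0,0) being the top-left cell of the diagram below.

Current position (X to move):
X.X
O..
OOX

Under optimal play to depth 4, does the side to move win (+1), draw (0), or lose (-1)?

value(X.X/O../OOX, X) = +1

ply 1, X at X.X/O../OOX | (0,1)=-1→XXX/O../OOX; (1,1)=-1→X.X/OX./OOX; (1,2)=+1→X.X/O.X/OOX*
ply 2: X.X/O.X/OOX is terminal -1 (O); from X.X/O../OOX depth 4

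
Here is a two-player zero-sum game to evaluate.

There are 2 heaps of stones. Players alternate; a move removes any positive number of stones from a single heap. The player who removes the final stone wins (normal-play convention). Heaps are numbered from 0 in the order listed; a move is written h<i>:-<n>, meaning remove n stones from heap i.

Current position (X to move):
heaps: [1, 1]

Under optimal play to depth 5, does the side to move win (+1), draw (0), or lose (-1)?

ply 1, X at (1,1) | h0:-1=-1→(0,1)*; h1:-1=-1→(1,0)
ply 2, O at (0,1) | h1:-1=+1→(0,0)*
ply 3: (0,0) is terminal -1 (X); from (1,1) depth 5

value((1,1), X) = -1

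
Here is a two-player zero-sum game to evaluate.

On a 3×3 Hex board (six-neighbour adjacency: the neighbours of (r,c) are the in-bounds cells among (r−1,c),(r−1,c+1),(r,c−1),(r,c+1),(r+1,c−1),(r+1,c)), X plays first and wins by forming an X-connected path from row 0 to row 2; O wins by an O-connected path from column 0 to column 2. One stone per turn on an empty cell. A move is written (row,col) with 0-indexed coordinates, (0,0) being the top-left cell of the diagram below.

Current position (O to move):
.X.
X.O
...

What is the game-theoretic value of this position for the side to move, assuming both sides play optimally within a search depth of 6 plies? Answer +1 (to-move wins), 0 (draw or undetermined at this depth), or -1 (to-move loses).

value(.X./X.O/..., O) = +1

[.X./X.O/...] O move#1: (0,0):-1/OX./X.O/..., (0,2):-1/.XO/X.O/..., (1,1):-1/.X./XOO/..., (2,0):+1/.X./X.O/O..*, (2,1):-1/.X./X.O/.O., (2,2):-1/.X./X.O/..O
[.X./X.O/O..] X move#2: (0,0):-1/XX./X.O/O..*, (0,2):-1/.XX/X.O/O.., (1,1):-1/.X./XXO/O.., (2,1):-1/.X./X.O/OX., (2,2):-1/.X./X.O/O.X
[XX./X.O/O..] O move#3: (0,2):+1/XXO/X.O/O..*, (1,1):+1/XX./XOO/O.., (2,1):+1/XX./X.O/OO., (2,2):+1/XX./X.O/O.O
[XXO/X.O/O..] X move#4: (1,1):-1/XXO/XXO/O..*, (2,1):-1/XXO/X.O/OX., (2,2):-1/XXO/X.O/O.X
[XXO/XXO/O..] O move#5: (2,1):+1/XXO/XXO/OO.*, (2,2):-1/XXO/XXO/O.O
[XXO/XXO/OO.] end (terminal -1, X#6); searched .X./X.O/... to 6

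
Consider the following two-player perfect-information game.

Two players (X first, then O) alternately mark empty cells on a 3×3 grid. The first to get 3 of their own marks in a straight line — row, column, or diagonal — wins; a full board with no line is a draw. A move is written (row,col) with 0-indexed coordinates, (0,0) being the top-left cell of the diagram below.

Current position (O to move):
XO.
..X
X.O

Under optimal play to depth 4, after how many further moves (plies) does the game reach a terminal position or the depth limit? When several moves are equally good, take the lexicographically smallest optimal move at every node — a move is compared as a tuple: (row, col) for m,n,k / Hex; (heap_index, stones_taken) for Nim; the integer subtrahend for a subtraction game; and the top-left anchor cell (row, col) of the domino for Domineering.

PV length from [XO./..X/X.O]: 4 plies

[XO./..X/X.O] O move#1: (0,2):-1/XOO/..X/X.O, (1,0):+0/XO./O.X/X.O*, (1,1):-1/XO./.OX/X.O, (2,1):-1/XO./..X/XOO
[XO./O.X/X.O] X move#2: (0,2):+0/XOX/O.X/X.O*, (1,1):+0/XO./OXX/X.O, (2,1):+0/XO./O.X/XXO
[XOX/O.X/X.O] O move#3: (1,1):+0/XOX/OOX/X.O*, (2,1):-1/XOX/O.X/XOO
[XOX/OOX/X.O] X move#4: (2,1):+0/XOX/OOX/XXO*
[XOX/OOX/XXO] end (terminal +0, O#5); searched XO./..X/X.O to 4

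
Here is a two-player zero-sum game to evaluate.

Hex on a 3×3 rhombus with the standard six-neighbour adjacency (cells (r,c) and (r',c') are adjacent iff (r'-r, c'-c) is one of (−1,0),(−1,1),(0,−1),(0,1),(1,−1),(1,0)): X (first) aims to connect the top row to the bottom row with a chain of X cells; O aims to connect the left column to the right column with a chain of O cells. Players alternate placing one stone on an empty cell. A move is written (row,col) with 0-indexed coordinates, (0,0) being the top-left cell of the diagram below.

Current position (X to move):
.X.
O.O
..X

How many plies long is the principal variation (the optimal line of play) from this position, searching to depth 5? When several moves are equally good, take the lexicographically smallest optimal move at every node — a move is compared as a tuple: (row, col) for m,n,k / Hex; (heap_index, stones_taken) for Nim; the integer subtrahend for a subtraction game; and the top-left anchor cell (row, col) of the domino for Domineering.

ply 1, X at .X./O.O/..X | (0,0)=-1→XX./O.O/..X; (0,2)=-1→.XX/O.O/..X; (1,1)=+1→.X./OXO/..X*; (2,0)=-1→.X./O.O/X.X; (2,1)=-1→.X./O.O/.XX
ply 2, O at .X./OXO/..X | (0,0)=-1→OX./OXO/..X*; (0,2)=-1→.XO/OXO/..X; (2,0)=-1→.X./OXO/O.X; (2,1)=-1→.X./OXO/.OX
ply 3, X at OX./OXO/..X | (0,2)=+1→OXX/OXO/..X*; (2,0)=+1→OX./OXO/X.X; (2,1)=+1→OX./OXO/.XX
ply 4, O at OXX/OXO/..X | (2,0)=-1→OXX/OXO/O.X*; (2,1)=-1→OXX/OXO/.OX
ply 5, X at OXX/OXO/O.X | (2,1)=+1→OXX/OXO/OXX*
ply 6: OXX/OXO/OXX is terminal -1 (O); from .X./O.O/..X depth 5

PV length from [.X./O.O/..X]: 5 plies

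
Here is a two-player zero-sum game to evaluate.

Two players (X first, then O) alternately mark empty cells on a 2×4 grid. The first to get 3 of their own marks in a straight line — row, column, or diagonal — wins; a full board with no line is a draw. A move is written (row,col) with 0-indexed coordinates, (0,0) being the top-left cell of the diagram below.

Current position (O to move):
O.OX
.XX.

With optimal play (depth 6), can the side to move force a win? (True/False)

O winning at [O.OX/.XX.]: True

p1 O@[O.OX/.XX.]: (0,1)[OOOX/.XX.]+1* (1,0)[O.OX/OXX.]-1 (1,3)[O.OX/.XXO]-1
p2 X@[OOOX/.XX.] terminal -1; root [O.OX/.XX.] d6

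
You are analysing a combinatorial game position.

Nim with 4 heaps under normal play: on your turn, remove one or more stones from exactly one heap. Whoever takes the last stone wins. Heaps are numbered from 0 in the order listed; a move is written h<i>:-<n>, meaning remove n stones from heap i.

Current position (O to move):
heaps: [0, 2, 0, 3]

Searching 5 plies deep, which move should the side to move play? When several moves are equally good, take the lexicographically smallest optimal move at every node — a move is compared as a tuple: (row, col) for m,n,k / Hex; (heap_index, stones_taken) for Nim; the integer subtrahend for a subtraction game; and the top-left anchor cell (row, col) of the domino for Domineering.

O's best at [(0,2,0,3)]: h3:-1

p1 O@[(0,2,0,3)]: h1:-1[(0,1,0,3)]-1 h1:-2[(0,0,0,3)]-1 h3:-1[(0,2,0,2)]+1* h3:-2[(0,2,0,1)]-1 h3:-3[(0,2,0,0)]-1
p2 X@[(0,2,0,2)]: h1:-1[(0,1,0,2)]-1* h1:-2[(0,0,0,2)]-1 h3:-1[(0,2,0,1)]-1 h3:-2[(0,2,0,0)]-1
p3 O@[(0,1,0,2)]: h1:-1[(0,0,0,2)]-1 h3:-1[(0,1,0,1)]+1* h3:-2[(0,1,0,0)]-1
p4 X@[(0,1,0,1)]: h1:-1[(0,0,0,1)]-1* h3:-1[(0,1,0,0)]-1
p5 O@[(0,0,0,1)]: h3:-1[(0,0,0,0)]+1*
p6 X@[(0,0,0,0)] terminal -1; root [(0,2,0,3)] d5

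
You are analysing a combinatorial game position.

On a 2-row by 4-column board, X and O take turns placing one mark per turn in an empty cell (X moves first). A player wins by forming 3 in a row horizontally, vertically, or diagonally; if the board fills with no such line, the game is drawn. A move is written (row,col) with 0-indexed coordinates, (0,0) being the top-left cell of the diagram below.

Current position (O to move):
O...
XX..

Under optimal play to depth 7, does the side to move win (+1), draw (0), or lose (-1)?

value(O.../XX.., O) = 0

[O.../XX..] O move#1: (0,1):-1/OO../XX.., (0,2):-1/O.O./XX.., (0,3):-1/O..O/XX.., (1,2):+0/O.../XXO.*, (1,3):-1/O.../XX.O
[O.../XXO.] X move#2: (0,1):+0/OX../XXO.*, (0,2):+0/O.X./XXO., (0,3):+0/O..X/XXO., (1,3):+0/O.../XXOX
[OX../XXO.] O move#3: (0,2):+0/OXO./XXO.*, (0,3):+0/OX.O/XXO., (1,3):+0/OX../XXOO
[OXO./XXO.] X move#4: (0,3):+0/OXOX/XXO.*, (1,3):+0/OXO./XXOX
[OXOX/XXO.] O move#5: (1,3):+0/OXOX/XXOO*
[OXOX/XXOO] end (terminal +0, X#6); searched O.../XX.. to 7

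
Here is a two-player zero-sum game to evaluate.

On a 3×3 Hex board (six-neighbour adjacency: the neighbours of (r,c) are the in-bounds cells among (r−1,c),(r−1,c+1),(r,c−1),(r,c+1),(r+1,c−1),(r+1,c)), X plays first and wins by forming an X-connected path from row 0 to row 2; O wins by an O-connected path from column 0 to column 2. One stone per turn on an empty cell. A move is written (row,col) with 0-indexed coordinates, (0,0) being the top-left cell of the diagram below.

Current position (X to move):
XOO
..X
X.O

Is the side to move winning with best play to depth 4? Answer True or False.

X winning at [XOO/..X/X.O]: True

[XOO/..X/X.O] X move#1: (1,0):+1/XOO/X.X/X.O*, (1,1):-1/XOO/.XX/X.O, (2,1):-1/XOO/..X/XXO
[XOO/X.X/X.O] end (terminal -1, O#2); searched XOO/..X/X.O to 4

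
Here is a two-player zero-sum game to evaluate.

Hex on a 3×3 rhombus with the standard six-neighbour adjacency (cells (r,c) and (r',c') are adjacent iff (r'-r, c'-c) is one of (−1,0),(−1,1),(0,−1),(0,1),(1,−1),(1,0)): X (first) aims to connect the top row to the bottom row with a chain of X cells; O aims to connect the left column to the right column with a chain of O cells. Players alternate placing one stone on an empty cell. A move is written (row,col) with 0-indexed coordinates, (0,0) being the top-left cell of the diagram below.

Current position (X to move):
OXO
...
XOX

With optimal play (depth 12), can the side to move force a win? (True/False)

X winning at [OXO/.../XOX]: True

p1 X@[OXO/.../XOX]: (1,0)[OXO/X../XOX]+1* (1,1)[OXO/.X./XOX]+1 (1,2)[OXO/..X/XOX]+1
p2 O@[OXO/X../XOX] terminal -1; root [OXO/.../XOX] d12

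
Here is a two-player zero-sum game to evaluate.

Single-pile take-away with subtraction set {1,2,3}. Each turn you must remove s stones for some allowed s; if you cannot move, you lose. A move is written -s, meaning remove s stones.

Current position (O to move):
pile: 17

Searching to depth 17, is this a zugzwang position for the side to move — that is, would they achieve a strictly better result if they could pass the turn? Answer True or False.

p1 O@[17]: -1[16]+1* -2[15]-1 -3[14]-1
p2 X@[16]: -1[15]-1* -2[14]-1 -3[13]-1
p3 O@[15]: -1[14]-1 -2[13]-1 -3[12]+1*
p4 X@[12]: -1[11]-1* -2[10]-1 -3[9]-1
p5 O@[11]: -1[10]-1 -2[9]-1 -3[8]+1*
p6 X@[8]: -1[7]-1* -2[6]-1 -3[5]-1
p7 O@[7]: -1[6]-1 -2[5]-1 -3[4]+1*
p8 X@[4]: -1[3]-1* -2[2]-1 -3[1]-1
p9 O@[3]: -1[2]-1 -2[1]-1 -3[0]+1*
p10 X@[0] terminal -1; root [17] d17
if O skipped the turn, X would face:
~ p1 X@[17]: -1[16]+1* -2[15]-1 -3[14]-1
~ p2 O@[16]: -1[15]-1* -2[14]-1 -3[13]-1
~ p3 X@[15]: -1[14]-1 -2[13]-1 -3[12]+1*
~ p4 O@[12]: -1[11]-1* -2[10]-1 -3[9]-1
~ p5 X@[11]: -1[10]-1 -2[9]-1 -3[8]+1*
~ p6 O@[8]: -1[7]-1* -2[6]-1 -3[5]-1
~ p7 X@[7]: -1[6]-1 -2[5]-1 -3[4]+1*
~ p8 O@[4]: -1[3]-1* -2[2]-1 -3[1]-1
~ p9 X@[3]: -1[2]-1 -2[1]-1 -3[0]+1*
~ p10 O@[0] terminal -1; root [17] d17
compare (O): move=+1 vs pass=-1

zugzwang(17, O) = False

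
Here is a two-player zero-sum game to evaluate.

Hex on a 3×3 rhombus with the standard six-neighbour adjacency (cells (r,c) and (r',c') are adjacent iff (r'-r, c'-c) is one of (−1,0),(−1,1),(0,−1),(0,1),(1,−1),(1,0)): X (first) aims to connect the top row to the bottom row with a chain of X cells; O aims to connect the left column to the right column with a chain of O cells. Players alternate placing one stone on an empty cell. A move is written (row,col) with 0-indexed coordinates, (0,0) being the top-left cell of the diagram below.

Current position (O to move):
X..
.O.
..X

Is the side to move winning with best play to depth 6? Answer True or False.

[X../.O./..X] O move#1: (0,1):+1/XO./.O./..X*, (0,2):+1/X.O/.O./..X, (1,0):+1/X../OO./..X, (1,2):+1/X../.OO/..X, (2,0):+1/X../.O./O.X, (2,1):+1/X../.O./.OX
[XO./.O./..X] X move#2: (0,2):-1/XOX/.O./..X*, (1,0):-1/XO./XO./..X, (1,2):-1/XO./.OX/..X, (2,0):-1/XO./.O./X.X, (2,1):-1/XO./.O./.XX
[XOX/.O./..X] O move#3: (1,0):-1/XOX/OO./..X, (1,2):+1/XOX/.OO/..X*, (2,0):-1/XOX/.O./O.X, (2,1):-1/XOX/.O./.OX
[XOX/.OO/..X] X move#4: (1,0):-1/XOX/XOO/..X*, (2,0):-1/XOX/.OO/X.X, (2,1):-1/XOX/.OO/.XX
[XOX/XOO/..X] O move#5: (2,0):+1/XOX/XOO/O.X*, (2,1):-1/XOX/XOO/.OX
[XOX/XOO/O.X] end (terminal -1, X#6); searched X../.O./..X to 6

O winning at [X../.O./..X]: True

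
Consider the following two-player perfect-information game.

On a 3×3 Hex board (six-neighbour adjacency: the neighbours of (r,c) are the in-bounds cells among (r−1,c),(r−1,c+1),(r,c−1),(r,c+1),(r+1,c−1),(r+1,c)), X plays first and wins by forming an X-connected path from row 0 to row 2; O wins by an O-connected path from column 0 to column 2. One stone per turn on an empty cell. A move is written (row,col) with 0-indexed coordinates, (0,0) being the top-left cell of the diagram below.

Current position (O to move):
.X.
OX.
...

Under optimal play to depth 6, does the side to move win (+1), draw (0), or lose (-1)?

value(.X./OX./..., O) = -1

ply 1, O at .X./OX./... | (0,0)=-1→OX./OX./...*; (0,2)=-1→.XO/OX./...; (1,2)=-1→.X./OXO/...; (2,0)=-1→.X./OX./O..; (2,1)=-1→.X./OX./.O.; (2,2)=-1→.X./OX./..O
ply 2, X at OX./OX./... | (0,2)=+1→OXX/OX./...*; (1,2)=+1→OX./OXX/...; (2,0)=+1→OX./OX./X..; (2,1)=+1→OX./OX./.X.; (2,2)=+1→OX./OX./..X
ply 3, O at OXX/OX./... | (1,2)=-1→OXX/OXO/...*; (2,0)=-1→OXX/OX./O..; (2,1)=-1→OXX/OX./.O.; (2,2)=-1→OXX/OX./..O
ply 4, X at OXX/OXO/... | (2,0)=+1→OXX/OXO/X..*; (2,1)=+1→OXX/OXO/.X.; (2,2)=+1→OXX/OXO/..X
ply 5: OXX/OXO/X.. is terminal -1 (O); from .X./OX./... depth 6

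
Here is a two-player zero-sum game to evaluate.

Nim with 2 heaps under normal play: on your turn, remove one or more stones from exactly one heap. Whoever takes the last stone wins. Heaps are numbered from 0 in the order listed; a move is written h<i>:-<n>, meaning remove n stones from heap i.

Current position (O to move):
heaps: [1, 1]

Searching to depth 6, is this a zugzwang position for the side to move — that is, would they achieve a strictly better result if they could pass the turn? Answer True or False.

p1 O@[(1,1)]: h0:-1[(0,1)]-1* h1:-1[(1,0)]-1
p2 X@[(0,1)]: h1:-1[(0,0)]+1*
p3 O@[(0,0)] terminal -1; root [(1,1)] d6
pass branch (X moves first from the same position):
  | p1 X@[(1,1)]: h0:-1[(0,1)]-1* h1:-1[(1,0)]-1
  | p2 O@[(0,1)]: h1:-1[(0,0)]+1*
  | p3 X@[(0,0)] terminal -1; root [(1,1)] d6
O moving scores -1; O passing scores +1

zugzwang((1,1), O) = True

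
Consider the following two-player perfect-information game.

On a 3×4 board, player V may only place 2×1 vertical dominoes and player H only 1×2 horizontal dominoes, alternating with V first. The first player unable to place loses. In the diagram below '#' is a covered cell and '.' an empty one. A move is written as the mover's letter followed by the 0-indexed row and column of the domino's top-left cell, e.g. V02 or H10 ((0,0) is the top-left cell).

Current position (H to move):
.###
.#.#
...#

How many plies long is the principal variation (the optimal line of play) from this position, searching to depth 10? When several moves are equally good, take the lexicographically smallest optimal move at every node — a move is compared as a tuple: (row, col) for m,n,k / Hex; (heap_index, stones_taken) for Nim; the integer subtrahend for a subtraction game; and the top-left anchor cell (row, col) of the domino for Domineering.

PV length from [.###/.#.#/...#]: 2 plies

[.###/.#.#/...#] H move#1: H20:-1/.###/.#.#/##.#*, H21:-1/.###/.#.#/.###
[.###/.#.#/##.#] V move#2: V00:+1/####/##.#/##.#*, V12:+1/.###/.###/####
[####/##.#/##.#] end (terminal -1, H#3); searched .###/.#.#/...# to 10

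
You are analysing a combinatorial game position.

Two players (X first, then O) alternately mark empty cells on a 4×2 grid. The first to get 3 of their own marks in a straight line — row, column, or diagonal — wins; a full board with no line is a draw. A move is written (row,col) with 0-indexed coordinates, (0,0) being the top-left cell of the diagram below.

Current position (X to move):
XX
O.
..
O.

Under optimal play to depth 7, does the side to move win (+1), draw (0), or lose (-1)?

p1 X@[XX/O./../O.]: (1,1)[XX/OX/../O.]-1 (2,0)[XX/O./X./O.]+0* (2,1)[XX/O./.X/O.]-1 (3,1)[XX/O./../OX]-1
p2 O@[XX/O./X./O.]: (1,1)[XX/OO/X./O.]+0* (2,1)[XX/O./XO/O.]+0 (3,1)[XX/O./X./OO]+0
p3 X@[XX/OO/X./O.]: (2,1)[XX/OO/XX/O.]+0* (3,1)[XX/OO/X./OX]+0
p4 O@[XX/OO/XX/O.]: (3,1)[XX/OO/XX/OO]+0*
p5 X@[XX/OO/XX/OO] terminal +0; root [XX/O./../O.] d7

value(XX/O./../O., X) = 0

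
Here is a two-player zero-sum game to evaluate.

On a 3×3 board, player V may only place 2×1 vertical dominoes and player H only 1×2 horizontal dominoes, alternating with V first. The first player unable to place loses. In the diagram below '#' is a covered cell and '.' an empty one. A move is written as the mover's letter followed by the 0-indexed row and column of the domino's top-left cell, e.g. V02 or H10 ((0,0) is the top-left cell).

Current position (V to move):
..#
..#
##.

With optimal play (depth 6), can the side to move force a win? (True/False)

V winning at [..#/..#/##.]: True

[..#/..#/##.] V move#1: V00:+1/#.#/#.#/##.*, V01:+1/.##/.##/##.
[#.#/#.#/##.] end (terminal -1, H#2); searched ..#/..#/##. to 6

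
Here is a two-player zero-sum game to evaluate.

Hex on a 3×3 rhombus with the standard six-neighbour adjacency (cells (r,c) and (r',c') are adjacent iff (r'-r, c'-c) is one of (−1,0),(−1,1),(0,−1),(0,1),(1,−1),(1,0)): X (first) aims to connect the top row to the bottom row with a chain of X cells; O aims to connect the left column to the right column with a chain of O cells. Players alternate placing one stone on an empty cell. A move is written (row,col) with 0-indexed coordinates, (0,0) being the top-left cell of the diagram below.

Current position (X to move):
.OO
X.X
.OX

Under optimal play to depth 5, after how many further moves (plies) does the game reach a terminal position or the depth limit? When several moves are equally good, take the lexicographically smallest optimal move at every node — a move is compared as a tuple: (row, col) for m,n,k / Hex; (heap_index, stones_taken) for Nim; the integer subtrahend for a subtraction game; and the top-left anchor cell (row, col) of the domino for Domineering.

p1 X@[.OO/X.X/.OX]: (0,0)[XOO/X.X/.OX]+1* (1,1)[.OO/XXX/.OX]-1 (2,0)[.OO/X.X/XOX]-1
p2 O@[XOO/X.X/.OX]: (1,1)[XOO/XOX/.OX]-1* (2,0)[XOO/X.X/OOX]-1
p3 X@[XOO/XOX/.OX]: (2,0)[XOO/XOX/XOX]+1*
p4 O@[XOO/XOX/XOX] terminal -1; root [.OO/X.X/.OX] d5

PV length from [.OO/X.X/.OX]: 3 plies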